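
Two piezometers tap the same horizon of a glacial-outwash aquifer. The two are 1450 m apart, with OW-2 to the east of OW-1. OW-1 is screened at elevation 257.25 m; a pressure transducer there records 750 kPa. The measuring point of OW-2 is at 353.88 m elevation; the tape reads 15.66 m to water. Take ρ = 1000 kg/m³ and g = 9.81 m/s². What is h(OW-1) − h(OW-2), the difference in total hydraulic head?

Δh ≈ -4.52 m

Pressure head at OW-1: ψ = P/(ρg) = 750×1000 / (1000 × 9.81) = 76.45 m.
Total head at OW-1: h = z + ψ = 257.25 + 76.45 = 333.70 m.
Total head at OW-2: h = 353.88 − 15.66 = 338.22 m.
Head difference: h(OW-1) − h(OW-2) = 333.70 − 338.22 = -4.52 m.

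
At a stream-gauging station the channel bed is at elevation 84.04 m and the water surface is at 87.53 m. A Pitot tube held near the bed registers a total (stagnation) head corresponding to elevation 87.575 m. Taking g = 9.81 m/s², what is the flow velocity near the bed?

v ≈ 0.940 m/s

Near the bed, under hydrostatic conditions, the piezometric head (z + ψ) equals the free-surface elevation, 87.53 m.
Velocity head = total − piezometric = 87.575 − 87.53 = 0.045 m.
v = √(2g·h_v) = √(2 × 9.81 × 0.045) = 0.940 m/s.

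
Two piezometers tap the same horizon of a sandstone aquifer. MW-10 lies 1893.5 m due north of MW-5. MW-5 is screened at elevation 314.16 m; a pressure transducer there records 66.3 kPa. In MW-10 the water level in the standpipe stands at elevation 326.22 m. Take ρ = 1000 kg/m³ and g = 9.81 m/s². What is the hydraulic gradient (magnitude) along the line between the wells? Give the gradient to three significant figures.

i ≈ 0.00280

Pressure head at MW-5: ψ = P/(ρg) = 66.3×1000 / (1000 × 9.81) = 6.76 m.
Total head at MW-5: h = z + ψ = 314.16 + 6.76 = 320.92 m.
Total head at MW-10: h = 326.22 m (water level in the piezometer is the total head).
Head difference: h(MW-5) − h(MW-10) = 320.92 − 326.22 = -5.30 m.
Hydraulic gradient: i = |Δh| / L = 5.30 / 1893.5 = 0.00280.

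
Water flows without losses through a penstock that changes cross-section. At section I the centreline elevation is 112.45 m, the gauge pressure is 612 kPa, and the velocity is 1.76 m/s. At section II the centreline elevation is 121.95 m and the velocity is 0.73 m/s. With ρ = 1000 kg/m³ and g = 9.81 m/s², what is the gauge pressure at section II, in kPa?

Pressure head at I: ψ₁ = P₁/(ρg) = 612×1000 / (1000 × 9.81) = 62.39 m.
Velocity heads: v₁²/2g = 1.76²/19.62 = 0.158 m; v₂²/2g = 0.73²/19.62 = 0.027 m.
Total head H = z₁ + ψ₁ + v₁²/2g = 112.45 + 62.39 + 0.158 = 175.00 m.
ψ₂ = H − z₂ − v₂²/2g = 175.00 − 121.95 − 0.027 = 53.02 m.
P₂ = ρgψ₂ = 1000 × 9.81 × 53.02 ≈ 520 kPa.

P₂ ≈ 520 kPa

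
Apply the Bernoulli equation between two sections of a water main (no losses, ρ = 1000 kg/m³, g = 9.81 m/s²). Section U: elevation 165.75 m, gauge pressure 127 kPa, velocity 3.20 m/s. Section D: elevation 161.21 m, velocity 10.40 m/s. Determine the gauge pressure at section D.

Pressure head at U: ψ₁ = P₁/(ρg) = 127×1000 / (1000 × 9.81) = 12.95 m.
Velocity heads: v₁²/2g = 3.20²/19.62 = 0.522 m; v₂²/2g = 10.40²/19.62 = 5.513 m.
Total head H = z₁ + ψ₁ + v₁²/2g = 165.75 + 12.95 + 0.522 = 179.22 m.
ψ₂ = H − z₂ − v₂²/2g = 179.22 − 161.21 − 5.513 = 12.50 m.
P₂ = ρgψ₂ = 1000 × 9.81 × 12.50 ≈ 123 kPa.

P₂ ≈ 123 kPa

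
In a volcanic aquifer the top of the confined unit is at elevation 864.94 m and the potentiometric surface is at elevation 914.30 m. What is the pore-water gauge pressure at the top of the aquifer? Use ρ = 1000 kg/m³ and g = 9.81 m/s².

Pressure head at the aquifer top: ψ = h − z = 914.30 − 864.94 = 49.36 m.
P = ρgψ = 1000 × 9.81 × 49.36 = 484222 Pa ≈ 484 kPa.

P ≈ 484 kPa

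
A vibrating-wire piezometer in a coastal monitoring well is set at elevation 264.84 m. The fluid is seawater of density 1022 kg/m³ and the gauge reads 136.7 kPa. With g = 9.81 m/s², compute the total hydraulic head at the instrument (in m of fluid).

ψ = P/(ρg) = 136.7×1000 / (1022 × 9.81) = 13.63 m.
h = z + ψ = 264.84 + 13.63 = 278.47 m.

h ≈ 278.47 m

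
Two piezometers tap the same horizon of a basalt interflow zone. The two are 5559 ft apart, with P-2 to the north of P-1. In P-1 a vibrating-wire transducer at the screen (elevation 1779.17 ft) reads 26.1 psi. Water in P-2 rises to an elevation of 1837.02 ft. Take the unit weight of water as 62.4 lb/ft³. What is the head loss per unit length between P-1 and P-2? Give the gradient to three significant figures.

i ≈ 0.000428 ft/ft

Pressure head at P-1: ψ = 144·P/γ = 144 × 26.1 / 62.4 = 60.23 ft.
Total head at P-1: h = z + ψ = 1779.17 + 60.23 = 1839.40 ft.
Total head at P-2: h = 1837.02 ft (water level in the piezometer is the total head).
Head difference: h(P-1) − h(P-2) = 1839.40 − 1837.02 = 2.38 ft.
Hydraulic gradient: i = |Δh| / L = 2.38 / 5559 = 0.000428.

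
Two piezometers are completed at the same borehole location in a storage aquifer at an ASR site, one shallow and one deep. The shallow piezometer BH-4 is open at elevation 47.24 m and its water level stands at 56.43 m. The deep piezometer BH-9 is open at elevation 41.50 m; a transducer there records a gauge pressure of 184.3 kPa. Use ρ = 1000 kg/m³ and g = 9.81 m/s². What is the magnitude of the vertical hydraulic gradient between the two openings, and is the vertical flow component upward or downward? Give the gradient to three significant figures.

Total head at BH-4: h = 56.43 m (water level in the standpipe).
Pressure head at BH-9: ψ = P/(ρg) = 184.3×1000 / (1000 × 9.81) = 18.79 m.
Total head at BH-9: h = z + ψ = 41.50 + 18.79 = 60.29 m.
Δh = h(BH-4) − h(BH-9) = 56.43 − 60.29 = -3.86 m.
Vertical separation Δz = 47.24 − 41.50 = 5.74 m.
|i_v| = |Δh| / Δz = 3.86 / 5.74 = 0.672.
Head is higher in the deep piezometer, so vertical flow is upward (discharge condition).

|i_v| ≈ 0.672; vertical flow is upward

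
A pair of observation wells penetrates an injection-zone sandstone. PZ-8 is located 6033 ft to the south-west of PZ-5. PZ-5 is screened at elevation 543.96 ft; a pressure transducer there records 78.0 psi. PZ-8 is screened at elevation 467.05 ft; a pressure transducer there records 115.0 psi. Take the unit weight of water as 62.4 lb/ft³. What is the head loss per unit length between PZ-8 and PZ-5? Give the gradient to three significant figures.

Pressure head at PZ-5: ψ = 144·P/γ = 144 × 78.0 / 62.4 = 180.00 ft.
Total head at PZ-5: h = z + ψ = 543.96 + 180.00 = 723.96 ft.
Pressure head at PZ-8: ψ = 144·P/γ = 144 × 115.0 / 62.4 = 265.38 ft.
Total head at PZ-8: h = z + ψ = 467.05 + 265.38 = 732.43 ft.
Head difference: h(PZ-5) − h(PZ-8) = 723.96 − 732.43 = -8.47 ft.
Hydraulic gradient: i = |Δh| / L = 8.47 / 6033 = 0.00140.

i ≈ 0.00140 ft/ft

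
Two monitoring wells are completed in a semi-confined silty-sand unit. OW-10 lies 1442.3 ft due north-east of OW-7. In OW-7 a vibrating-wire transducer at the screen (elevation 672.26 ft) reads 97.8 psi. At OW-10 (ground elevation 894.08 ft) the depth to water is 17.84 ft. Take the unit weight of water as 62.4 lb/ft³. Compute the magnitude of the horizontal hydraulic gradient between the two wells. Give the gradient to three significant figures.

i ≈ 0.0151

Pressure head at OW-7: ψ = 144·P/γ = 144 × 97.8 / 62.4 = 225.69 ft.
Total head at OW-7: h = z + ψ = 672.26 + 225.69 = 897.95 ft.
Total head at OW-10: h = 894.08 − 17.84 = 876.24 ft.
Head difference: h(OW-7) − h(OW-10) = 897.95 − 876.24 = 21.71 ft.
Hydraulic gradient: i = |Δh| / L = 21.71 / 1442.3 = 0.0151.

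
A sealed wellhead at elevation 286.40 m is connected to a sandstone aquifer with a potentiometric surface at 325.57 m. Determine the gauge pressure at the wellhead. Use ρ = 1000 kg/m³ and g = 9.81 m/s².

P ≈ 384 kPa

Head above the cap: Δh = 325.57 − 286.40 = 39.17 m.
P = ρgΔh = 1000 × 9.81 × 39.17 = 384258 Pa ≈ 384 kPa.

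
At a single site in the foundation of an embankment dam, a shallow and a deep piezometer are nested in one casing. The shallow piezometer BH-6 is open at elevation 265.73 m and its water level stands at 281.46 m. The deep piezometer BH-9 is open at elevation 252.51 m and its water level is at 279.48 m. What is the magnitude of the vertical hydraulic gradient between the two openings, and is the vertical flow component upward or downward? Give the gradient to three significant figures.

|i_v| ≈ 0.150; vertical flow is downward

Total head at BH-6: h = 281.46 m (water level in the standpipe).
Total head at BH-9: h = 279.48 m.
Δh = h(BH-6) − h(BH-9) = 281.46 − 279.48 = 1.98 m.
Vertical separation Δz = 265.73 − 252.51 = 13.22 m.
|i_v| = |Δh| / Δz = 1.98 / 13.22 = 0.150.
Head is higher in the shallow piezometer, so vertical flow is downward (recharge condition).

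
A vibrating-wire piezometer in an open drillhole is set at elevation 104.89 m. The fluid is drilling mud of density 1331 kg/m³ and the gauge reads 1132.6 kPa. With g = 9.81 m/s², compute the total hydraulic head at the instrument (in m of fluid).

ψ = P/(ρg) = 1132.6×1000 / (1331 × 9.81) = 86.74 m.
h = z + ψ = 104.89 + 86.74 = 191.63 m.

h ≈ 191.63 m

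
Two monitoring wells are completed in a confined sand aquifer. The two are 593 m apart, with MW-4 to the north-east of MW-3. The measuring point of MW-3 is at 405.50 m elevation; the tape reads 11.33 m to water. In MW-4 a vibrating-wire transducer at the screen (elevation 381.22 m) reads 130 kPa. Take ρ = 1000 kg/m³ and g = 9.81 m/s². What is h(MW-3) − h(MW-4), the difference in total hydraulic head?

Δh ≈ -0.30 m

Total head at MW-3: h = 405.50 − 11.33 = 394.17 m.
Pressure head at MW-4: ψ = P/(ρg) = 130×1000 / (1000 × 9.81) = 13.25 m.
Total head at MW-4: h = z + ψ = 381.22 + 13.25 = 394.47 m.
Head difference: h(MW-3) − h(MW-4) = 394.17 − 394.47 = -0.30 m.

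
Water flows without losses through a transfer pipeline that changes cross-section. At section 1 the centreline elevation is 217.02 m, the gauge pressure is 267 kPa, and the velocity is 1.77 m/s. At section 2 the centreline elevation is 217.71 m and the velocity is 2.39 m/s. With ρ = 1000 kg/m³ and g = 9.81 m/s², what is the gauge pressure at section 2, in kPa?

P₂ ≈ 259 kPa

Pressure head at 1: ψ₁ = P₁/(ρg) = 267×1000 / (1000 × 9.81) = 27.22 m.
Velocity heads: v₁²/2g = 1.77²/19.62 = 0.160 m; v₂²/2g = 2.39²/19.62 = 0.291 m.
Total head H = z₁ + ψ₁ + v₁²/2g = 217.02 + 27.22 + 0.160 = 244.40 m.
ψ₂ = H − z₂ − v₂²/2g = 244.40 − 217.71 − 0.291 = 26.40 m.
P₂ = ρgψ₂ = 1000 × 9.81 × 26.40 ≈ 259 kPa.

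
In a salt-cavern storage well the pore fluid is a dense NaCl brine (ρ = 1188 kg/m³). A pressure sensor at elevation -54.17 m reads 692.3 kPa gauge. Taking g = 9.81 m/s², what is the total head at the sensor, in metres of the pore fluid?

ψ = P/(ρg) = 692.3×1000 / (1188 × 9.81) = 59.40 m.
h = z + ψ = -54.17 + 59.40 = 5.23 m.

h ≈ 5.23 m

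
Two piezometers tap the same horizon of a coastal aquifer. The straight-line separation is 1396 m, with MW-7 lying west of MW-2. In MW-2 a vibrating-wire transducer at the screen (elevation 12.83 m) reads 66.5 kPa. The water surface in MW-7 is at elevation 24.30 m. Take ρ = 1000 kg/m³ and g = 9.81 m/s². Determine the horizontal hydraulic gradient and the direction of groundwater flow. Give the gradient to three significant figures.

i ≈ 0.00336; groundwater flows toward the east

Pressure head at MW-2: ψ = P/(ρg) = 66.5×1000 / (1000 × 9.81) = 6.78 m.
Total head at MW-2: h = z + ψ = 12.83 + 6.78 = 19.61 m.
Total head at MW-7: h = 24.30 m (water level in the piezometer is the total head).
Head difference: h(MW-2) − h(MW-7) = 19.61 − 24.30 = -4.69 m.
Hydraulic gradient: i = |Δh| / L = 4.69 / 1396 = 0.00336.
Flow is from higher to lower head: from MW-7 toward MW-2, i.e. toward the east.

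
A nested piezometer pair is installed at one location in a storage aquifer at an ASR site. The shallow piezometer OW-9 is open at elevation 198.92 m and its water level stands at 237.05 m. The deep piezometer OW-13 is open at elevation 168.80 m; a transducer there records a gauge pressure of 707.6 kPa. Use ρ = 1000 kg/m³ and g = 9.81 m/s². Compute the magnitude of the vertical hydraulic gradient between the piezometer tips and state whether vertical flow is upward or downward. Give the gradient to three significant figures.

Total head at OW-9: h = 237.05 m (water level in the standpipe).
Pressure head at OW-13: ψ = P/(ρg) = 707.6×1000 / (1000 × 9.81) = 72.13 m.
Total head at OW-13: h = z + ψ = 168.80 + 72.13 = 240.93 m.
Δh = h(OW-9) − h(OW-13) = 237.05 − 240.93 = -3.88 m.
Vertical separation Δz = 198.92 − 168.80 = 30.12 m.
|i_v| = |Δh| / Δz = 3.88 / 30.12 = 0.129.
Head is higher in the deep piezometer, so vertical flow is upward (discharge condition).

|i_v| ≈ 0.129; vertical flow is upward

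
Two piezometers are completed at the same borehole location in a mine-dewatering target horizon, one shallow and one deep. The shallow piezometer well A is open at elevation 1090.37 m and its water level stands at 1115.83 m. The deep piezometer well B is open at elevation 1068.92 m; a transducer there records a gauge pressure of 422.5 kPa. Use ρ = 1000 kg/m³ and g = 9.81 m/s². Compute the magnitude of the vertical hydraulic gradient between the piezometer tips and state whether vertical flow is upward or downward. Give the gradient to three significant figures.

|i_v| ≈ 0.179; vertical flow is downward

Total head at well A: h = 1115.83 m (water level in the standpipe).
Pressure head at well B: ψ = P/(ρg) = 422.5×1000 / (1000 × 9.81) = 43.07 m.
Total head at well B: h = z + ψ = 1068.92 + 43.07 = 1111.99 m.
Δh = h(well A) − h(well B) = 1115.83 − 1111.99 = 3.84 m.
Vertical separation Δz = 1090.37 − 1068.92 = 21.45 m.
|i_v| = |Δh| / Δz = 3.84 / 21.45 = 0.179.
Head is higher in the shallow piezometer, so vertical flow is downward (recharge condition).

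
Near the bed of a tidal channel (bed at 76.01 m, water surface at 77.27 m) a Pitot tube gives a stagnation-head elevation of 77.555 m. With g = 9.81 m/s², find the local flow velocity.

v ≈ 2.36 m/s

Near the bed, under hydrostatic conditions, the piezometric head (z + ψ) equals the free-surface elevation, 77.27 m.
Velocity head = total − piezometric = 77.555 − 77.27 = 0.285 m.
v = √(2g·h_v) = √(2 × 9.81 × 0.285) = 2.36 m/s.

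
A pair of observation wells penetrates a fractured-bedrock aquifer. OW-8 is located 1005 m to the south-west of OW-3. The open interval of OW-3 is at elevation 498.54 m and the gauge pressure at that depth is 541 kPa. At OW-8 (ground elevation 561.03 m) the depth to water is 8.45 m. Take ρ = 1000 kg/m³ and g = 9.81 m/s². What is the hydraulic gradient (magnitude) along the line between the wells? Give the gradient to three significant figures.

i ≈ 0.00110

Pressure head at OW-3: ψ = P/(ρg) = 541×1000 / (1000 × 9.81) = 55.15 m.
Total head at OW-3: h = z + ψ = 498.54 + 55.15 = 553.69 m.
Total head at OW-8: h = 561.03 − 8.45 = 552.58 m.
Head difference: h(OW-3) − h(OW-8) = 553.69 − 552.58 = 1.11 m.
Hydraulic gradient: i = |Δh| / L = 1.11 / 1005 = 0.00110.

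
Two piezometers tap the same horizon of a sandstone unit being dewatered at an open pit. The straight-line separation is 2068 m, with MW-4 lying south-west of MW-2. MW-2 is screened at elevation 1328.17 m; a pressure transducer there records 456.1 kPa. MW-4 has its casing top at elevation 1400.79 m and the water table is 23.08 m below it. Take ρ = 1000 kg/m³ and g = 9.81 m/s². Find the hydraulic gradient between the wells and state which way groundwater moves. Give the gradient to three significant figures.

i ≈ 0.00147; groundwater flows toward the north-east

Pressure head at MW-2: ψ = P/(ρg) = 456.1×1000 / (1000 × 9.81) = 46.49 m.
Total head at MW-2: h = z + ψ = 1328.17 + 46.49 = 1374.66 m.
Total head at MW-4: h = 1400.79 − 23.08 = 1377.71 m.
Head difference: h(MW-2) − h(MW-4) = 1374.66 − 1377.71 = -3.05 m.
Hydraulic gradient: i = |Δh| / L = 3.05 / 2068 = 0.00147.
Flow is from higher to lower head: from MW-4 toward MW-2, i.e. toward the north-east.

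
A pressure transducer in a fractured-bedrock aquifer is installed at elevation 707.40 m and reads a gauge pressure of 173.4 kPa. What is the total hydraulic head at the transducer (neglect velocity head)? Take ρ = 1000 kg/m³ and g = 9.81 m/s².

h ≈ 725.08 m

ψ = P/(ρg) = 173.4×1000 / (1000 × 9.81) = 17.68 m.
h = z + ψ = 707.40 + 17.68 = 725.08 m.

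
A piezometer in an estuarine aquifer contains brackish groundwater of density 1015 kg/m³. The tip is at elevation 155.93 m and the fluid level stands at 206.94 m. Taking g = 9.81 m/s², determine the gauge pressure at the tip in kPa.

P ≈ 508 kPa

Pressure head ψ = h − z = 206.94 − 155.93 = 51.01 m.
P = ρgψ = 1015 × 9.81 × 51.01 = 507914 Pa ≈ 508 kPa.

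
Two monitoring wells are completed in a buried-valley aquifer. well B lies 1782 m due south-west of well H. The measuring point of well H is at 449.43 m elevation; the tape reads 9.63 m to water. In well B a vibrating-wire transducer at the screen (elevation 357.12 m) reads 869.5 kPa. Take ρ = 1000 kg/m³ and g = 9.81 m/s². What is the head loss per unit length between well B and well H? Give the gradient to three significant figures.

i ≈ 0.00334 m/m

Total head at well H: h = 449.43 − 9.63 = 439.80 m.
Pressure head at well B: ψ = P/(ρg) = 869.5×1000 / (1000 × 9.81) = 88.63 m.
Total head at well B: h = z + ψ = 357.12 + 88.63 = 445.75 m.
Head difference: h(well H) − h(well B) = 439.80 − 445.75 = -5.95 m.
Hydraulic gradient: i = |Δh| / L = 5.95 / 1782 = 0.00334.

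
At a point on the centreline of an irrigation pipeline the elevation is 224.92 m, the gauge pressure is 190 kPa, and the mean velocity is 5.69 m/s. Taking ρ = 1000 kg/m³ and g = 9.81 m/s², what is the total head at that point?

h ≈ 245.94 m

Pressure head ψ = P/(ρg) = 190×1000 / (1000 × 9.81) = 19.37 m.
Velocity head = v²/(2g) = 5.69² / (2 × 9.81) = 1.650 m.
h = z + ψ + v²/(2g) = 224.92 + 19.37 + 1.650 = 245.94 m.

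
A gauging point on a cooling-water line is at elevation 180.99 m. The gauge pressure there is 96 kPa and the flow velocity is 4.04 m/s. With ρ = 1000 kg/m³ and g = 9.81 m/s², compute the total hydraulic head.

Pressure head ψ = P/(ρg) = 96×1000 / (1000 × 9.81) = 9.79 m.
Velocity head = v²/(2g) = 4.04² / (2 × 9.81) = 0.832 m.
h = z + ψ + v²/(2g) = 180.99 + 9.79 + 0.832 = 191.61 m.

h ≈ 191.61 m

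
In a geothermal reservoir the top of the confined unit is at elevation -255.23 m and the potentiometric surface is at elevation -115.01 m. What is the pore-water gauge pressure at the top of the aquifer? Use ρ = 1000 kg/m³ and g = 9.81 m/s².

Pressure head at the aquifer top: ψ = h − z = -115.01 − (-255.23) = 140.22 m.
P = ρgψ = 1000 × 9.81 × 140.22 = 1375558 Pa ≈ 1380 kPa.

P ≈ 1380 kPa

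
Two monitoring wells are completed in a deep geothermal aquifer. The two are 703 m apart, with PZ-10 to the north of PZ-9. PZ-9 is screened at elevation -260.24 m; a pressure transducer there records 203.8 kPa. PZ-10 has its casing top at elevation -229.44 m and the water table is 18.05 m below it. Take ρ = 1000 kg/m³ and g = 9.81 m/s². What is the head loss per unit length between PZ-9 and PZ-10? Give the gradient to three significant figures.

i ≈ 0.0114 m/m

Pressure head at PZ-9: ψ = P/(ρg) = 203.8×1000 / (1000 × 9.81) = 20.77 m.
Total head at PZ-9: h = z + ψ = -260.24 + 20.77 = -239.47 m.
Total head at PZ-10: h = -229.44 − 18.05 = -247.49 m.
Head difference: h(PZ-9) − h(PZ-10) = -239.47 − (-247.49) = 8.02 m.
Hydraulic gradient: i = |Δh| / L = 8.02 / 703 = 0.0114.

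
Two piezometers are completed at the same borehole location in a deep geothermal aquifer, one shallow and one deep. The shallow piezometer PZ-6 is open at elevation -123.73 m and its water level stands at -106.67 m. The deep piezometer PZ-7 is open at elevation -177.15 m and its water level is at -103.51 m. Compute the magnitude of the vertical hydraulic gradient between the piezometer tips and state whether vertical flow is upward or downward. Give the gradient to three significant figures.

Total head at PZ-6: h = -106.67 m (water level in the standpipe).
Total head at PZ-7: h = -103.51 m.
Δh = h(PZ-6) − h(PZ-7) = -106.67 − (-103.51) = -3.16 m.
Vertical separation Δz = -123.73 − (-177.15) = 53.42 m.
|i_v| = |Δh| / Δz = 3.16 / 53.42 = 0.0592.
Head is higher in the deep piezometer, so vertical flow is upward (discharge condition).

|i_v| ≈ 0.0592; vertical flow is upward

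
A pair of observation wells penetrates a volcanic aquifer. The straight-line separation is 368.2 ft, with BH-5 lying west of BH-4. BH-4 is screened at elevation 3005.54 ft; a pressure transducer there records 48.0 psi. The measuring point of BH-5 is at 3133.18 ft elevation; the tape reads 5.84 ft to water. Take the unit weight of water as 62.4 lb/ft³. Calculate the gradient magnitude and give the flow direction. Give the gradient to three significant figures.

Pressure head at BH-4: ψ = 144·P/γ = 144 × 48.0 / 62.4 = 110.77 ft.
Total head at BH-4: h = z + ψ = 3005.54 + 110.77 = 3116.31 ft.
Total head at BH-5: h = 3133.18 − 5.84 = 3127.34 ft.
Head difference: h(BH-4) − h(BH-5) = 3116.31 − 3127.34 = -11.03 ft.
Hydraulic gradient: i = |Δh| / L = 11.03 / 368.2 = 0.0300.
Flow is from higher to lower head: from BH-5 toward BH-4, i.e. toward the east.

i ≈ 0.0300; groundwater flows toward the east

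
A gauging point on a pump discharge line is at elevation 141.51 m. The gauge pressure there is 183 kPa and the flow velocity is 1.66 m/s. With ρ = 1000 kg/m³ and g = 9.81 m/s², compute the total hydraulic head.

Pressure head ψ = P/(ρg) = 183×1000 / (1000 × 9.81) = 18.65 m.
Velocity head = v²/(2g) = 1.66² / (2 × 9.81) = 0.140 m.
h = z + ψ + v²/(2g) = 141.51 + 18.65 + 0.140 = 160.30 m.

h ≈ 160.30 m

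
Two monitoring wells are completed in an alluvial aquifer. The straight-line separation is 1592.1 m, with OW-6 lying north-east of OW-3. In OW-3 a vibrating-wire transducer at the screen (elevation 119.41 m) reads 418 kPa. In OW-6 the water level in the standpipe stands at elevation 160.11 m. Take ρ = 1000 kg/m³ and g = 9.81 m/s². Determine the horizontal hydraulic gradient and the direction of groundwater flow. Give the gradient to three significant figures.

i ≈ 0.00120; groundwater flows toward the north-east

Pressure head at OW-3: ψ = P/(ρg) = 418×1000 / (1000 × 9.81) = 42.61 m.
Total head at OW-3: h = z + ψ = 119.41 + 42.61 = 162.02 m.
Total head at OW-6: h = 160.11 m (water level in the piezometer is the total head).
Head difference: h(OW-3) − h(OW-6) = 162.02 − 160.11 = 1.91 m.
Hydraulic gradient: i = |Δh| / L = 1.91 / 1592.1 = 0.00120.
Flow is from higher to lower head: from OW-3 toward OW-6, i.e. toward the north-east.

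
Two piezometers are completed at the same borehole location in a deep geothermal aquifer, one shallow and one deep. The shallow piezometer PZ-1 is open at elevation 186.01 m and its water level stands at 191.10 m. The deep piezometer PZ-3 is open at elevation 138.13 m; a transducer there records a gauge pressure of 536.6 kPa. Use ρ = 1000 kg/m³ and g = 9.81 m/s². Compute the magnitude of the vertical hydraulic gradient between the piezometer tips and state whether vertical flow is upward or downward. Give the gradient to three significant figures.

|i_v| ≈ 0.0361; vertical flow is upward

Total head at PZ-1: h = 191.10 m (water level in the standpipe).
Pressure head at PZ-3: ψ = P/(ρg) = 536.6×1000 / (1000 × 9.81) = 54.70 m.
Total head at PZ-3: h = z + ψ = 138.13 + 54.70 = 192.83 m.
Δh = h(PZ-1) − h(PZ-3) = 191.10 − 192.83 = -1.73 m.
Vertical separation Δz = 186.01 − 138.13 = 47.88 m.
|i_v| = |Δh| / Δz = 1.73 / 47.88 = 0.0361.
Head is higher in the deep piezometer, so vertical flow is upward (discharge condition).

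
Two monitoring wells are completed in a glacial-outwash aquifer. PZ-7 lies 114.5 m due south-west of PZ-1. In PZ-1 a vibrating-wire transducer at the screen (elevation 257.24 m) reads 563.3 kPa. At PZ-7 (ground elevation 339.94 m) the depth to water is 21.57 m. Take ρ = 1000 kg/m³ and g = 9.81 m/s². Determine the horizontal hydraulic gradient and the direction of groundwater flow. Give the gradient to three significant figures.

Pressure head at PZ-1: ψ = P/(ρg) = 563.3×1000 / (1000 × 9.81) = 57.42 m.
Total head at PZ-1: h = z + ψ = 257.24 + 57.42 = 314.66 m.
Total head at PZ-7: h = 339.94 − 21.57 = 318.37 m.
Head difference: h(PZ-1) − h(PZ-7) = 314.66 − 318.37 = -3.71 m.
Hydraulic gradient: i = |Δh| / L = 3.71 / 114.5 = 0.0324.
Flow is from higher to lower head: from PZ-7 toward PZ-1, i.e. toward the north-east.

i ≈ 0.0324; groundwater flows toward the north-east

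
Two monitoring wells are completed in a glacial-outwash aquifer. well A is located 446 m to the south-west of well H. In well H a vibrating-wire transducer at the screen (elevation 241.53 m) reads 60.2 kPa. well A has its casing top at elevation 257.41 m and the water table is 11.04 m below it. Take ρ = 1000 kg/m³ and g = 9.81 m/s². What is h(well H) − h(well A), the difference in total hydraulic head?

Pressure head at well H: ψ = P/(ρg) = 60.2×1000 / (1000 × 9.81) = 6.14 m.
Total head at well H: h = z + ψ = 241.53 + 6.14 = 247.67 m.
Total head at well A: h = 257.41 − 11.04 = 246.37 m.
Head difference: h(well H) − h(well A) = 247.67 − 246.37 = 1.30 m.

Δh ≈ 1.30 m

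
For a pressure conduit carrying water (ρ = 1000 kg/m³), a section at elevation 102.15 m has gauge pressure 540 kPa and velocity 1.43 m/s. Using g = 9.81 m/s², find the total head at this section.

Pressure head ψ = P/(ρg) = 540×1000 / (1000 × 9.81) = 55.05 m.
Velocity head = v²/(2g) = 1.43² / (2 × 9.81) = 0.104 m.
h = z + ψ + v²/(2g) = 102.15 + 55.05 + 0.104 = 157.30 m.

h ≈ 157.30 m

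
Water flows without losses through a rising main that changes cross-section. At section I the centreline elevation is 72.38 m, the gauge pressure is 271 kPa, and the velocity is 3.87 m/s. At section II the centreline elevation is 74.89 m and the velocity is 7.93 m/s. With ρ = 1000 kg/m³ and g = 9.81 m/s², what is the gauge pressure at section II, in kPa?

Pressure head at I: ψ₁ = P₁/(ρg) = 271×1000 / (1000 × 9.81) = 27.62 m.
Velocity heads: v₁²/2g = 3.87²/19.62 = 0.763 m; v₂²/2g = 7.93²/19.62 = 3.205 m.
Total head H = z₁ + ψ₁ + v₁²/2g = 72.38 + 27.62 + 0.763 = 100.76 m.
ψ₂ = H − z₂ − v₂²/2g = 100.76 − 74.89 − 3.205 = 22.67 m.
P₂ = ρgψ₂ = 1000 × 9.81 × 22.67 ≈ 222 kPa.

P₂ ≈ 222 kPa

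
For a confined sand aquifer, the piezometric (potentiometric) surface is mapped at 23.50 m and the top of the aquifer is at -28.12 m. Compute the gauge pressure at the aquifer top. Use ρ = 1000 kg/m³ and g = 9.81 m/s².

Pressure head at the aquifer top: ψ = h − z = 23.50 − (-28.12) = 51.62 m.
P = ρgψ = 1000 × 9.81 × 51.62 = 506392 Pa ≈ 506 kPa.

P ≈ 506 kPa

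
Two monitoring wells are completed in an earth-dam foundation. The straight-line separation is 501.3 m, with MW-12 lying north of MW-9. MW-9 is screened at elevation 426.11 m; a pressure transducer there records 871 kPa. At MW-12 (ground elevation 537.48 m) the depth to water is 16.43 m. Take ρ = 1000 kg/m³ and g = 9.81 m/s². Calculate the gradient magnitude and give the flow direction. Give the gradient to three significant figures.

Pressure head at MW-9: ψ = P/(ρg) = 871×1000 / (1000 × 9.81) = 88.79 m.
Total head at MW-9: h = z + ψ = 426.11 + 88.79 = 514.90 m.
Total head at MW-12: h = 537.48 − 16.43 = 521.05 m.
Head difference: h(MW-9) − h(MW-12) = 514.90 − 521.05 = -6.15 m.
Hydraulic gradient: i = |Δh| / L = 6.15 / 501.3 = 0.0123.
Flow is from higher to lower head: from MW-12 toward MW-9, i.e. toward the south.

i ≈ 0.0123; groundwater flows toward the south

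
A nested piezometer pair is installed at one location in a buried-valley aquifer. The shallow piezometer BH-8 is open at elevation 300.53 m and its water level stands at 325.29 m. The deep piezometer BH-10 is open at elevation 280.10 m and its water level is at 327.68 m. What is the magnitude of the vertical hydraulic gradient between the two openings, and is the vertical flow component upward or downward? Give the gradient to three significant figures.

Total head at BH-8: h = 325.29 m (water level in the standpipe).
Total head at BH-10: h = 327.68 m.
Δh = h(BH-8) − h(BH-10) = 325.29 − 327.68 = -2.39 m.
Vertical separation Δz = 300.53 − 280.10 = 20.43 m.
|i_v| = |Δh| / Δz = 2.39 / 20.43 = 0.117.
Head is higher in the deep piezometer, so vertical flow is upward (discharge condition).

|i_v| ≈ 0.117; vertical flow is upward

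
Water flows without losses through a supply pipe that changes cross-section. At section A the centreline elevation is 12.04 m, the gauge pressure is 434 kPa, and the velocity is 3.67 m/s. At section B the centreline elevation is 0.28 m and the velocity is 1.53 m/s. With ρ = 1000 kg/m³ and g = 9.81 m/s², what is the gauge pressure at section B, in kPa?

P₂ ≈ 555 kPa

Pressure head at A: ψ₁ = P₁/(ρg) = 434×1000 / (1000 × 9.81) = 44.24 m.
Velocity heads: v₁²/2g = 3.67²/19.62 = 0.686 m; v₂²/2g = 1.53²/19.62 = 0.119 m.
Total head H = z₁ + ψ₁ + v₁²/2g = 12.04 + 44.24 + 0.686 = 56.97 m.
ψ₂ = H − z₂ − v₂²/2g = 56.97 − 0.28 − 0.119 = 56.57 m.
P₂ = ρgψ₂ = 1000 × 9.81 × 56.57 ≈ 555 kPa.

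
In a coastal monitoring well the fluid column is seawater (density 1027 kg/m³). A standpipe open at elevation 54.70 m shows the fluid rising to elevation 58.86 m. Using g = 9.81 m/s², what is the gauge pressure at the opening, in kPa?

P ≈ 41.9 kPa

Pressure head ψ = h − z = 58.86 − 54.70 = 4.16 m.
P = ρgψ = 1027 × 9.81 × 4.16 = 41911 Pa ≈ 41.9 kPa.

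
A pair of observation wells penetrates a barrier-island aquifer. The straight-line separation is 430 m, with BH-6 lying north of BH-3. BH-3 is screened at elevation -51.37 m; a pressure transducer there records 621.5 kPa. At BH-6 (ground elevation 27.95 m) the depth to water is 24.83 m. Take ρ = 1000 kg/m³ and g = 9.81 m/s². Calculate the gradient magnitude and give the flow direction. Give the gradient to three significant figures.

Pressure head at BH-3: ψ = P/(ρg) = 621.5×1000 / (1000 × 9.81) = 63.35 m.
Total head at BH-3: h = z + ψ = -51.37 + 63.35 = 11.98 m.
Total head at BH-6: h = 27.95 − 24.83 = 3.12 m.
Head difference: h(BH-3) − h(BH-6) = 11.98 − 3.12 = 8.86 m.
Hydraulic gradient: i = |Δh| / L = 8.86 / 430 = 0.0206.
Flow is from higher to lower head: from BH-3 toward BH-6, i.e. toward the north.

i ≈ 0.0206; groundwater flows toward the north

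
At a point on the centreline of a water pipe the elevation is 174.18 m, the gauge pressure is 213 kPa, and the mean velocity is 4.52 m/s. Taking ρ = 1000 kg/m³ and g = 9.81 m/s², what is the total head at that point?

Pressure head ψ = P/(ρg) = 213×1000 / (1000 × 9.81) = 21.71 m.
Velocity head = v²/(2g) = 4.52² / (2 × 9.81) = 1.041 m.
h = z + ψ + v²/(2g) = 174.18 + 21.71 + 1.041 = 196.93 m.

h ≈ 196.93 m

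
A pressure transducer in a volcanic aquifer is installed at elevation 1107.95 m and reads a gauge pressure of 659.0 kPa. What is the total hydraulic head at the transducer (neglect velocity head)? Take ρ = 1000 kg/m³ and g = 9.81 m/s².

h ≈ 1175.13 m

ψ = P/(ρg) = 659.0×1000 / (1000 × 9.81) = 67.18 m.
h = z + ψ = 1107.95 + 67.18 = 1175.13 m.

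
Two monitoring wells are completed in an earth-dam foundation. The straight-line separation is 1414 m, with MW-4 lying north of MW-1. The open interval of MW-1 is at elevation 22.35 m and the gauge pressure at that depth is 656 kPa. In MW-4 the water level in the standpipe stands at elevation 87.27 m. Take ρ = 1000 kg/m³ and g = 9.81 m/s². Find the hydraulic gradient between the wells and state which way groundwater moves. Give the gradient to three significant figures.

i ≈ 0.00138; groundwater flows toward the north

Pressure head at MW-1: ψ = P/(ρg) = 656×1000 / (1000 × 9.81) = 66.87 m.
Total head at MW-1: h = z + ψ = 22.35 + 66.87 = 89.22 m.
Total head at MW-4: h = 87.27 m (water level in the piezometer is the total head).
Head difference: h(MW-1) − h(MW-4) = 89.22 − 87.27 = 1.95 m.
Hydraulic gradient: i = |Δh| / L = 1.95 / 1414 = 0.00138.
Flow is from higher to lower head: from MW-1 toward MW-4, i.e. toward the north.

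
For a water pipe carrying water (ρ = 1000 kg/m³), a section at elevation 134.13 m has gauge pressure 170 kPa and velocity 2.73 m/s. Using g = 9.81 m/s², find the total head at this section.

h ≈ 151.84 m

Pressure head ψ = P/(ρg) = 170×1000 / (1000 × 9.81) = 17.33 m.
Velocity head = v²/(2g) = 2.73² / (2 × 9.81) = 0.380 m.
h = z + ψ + v²/(2g) = 134.13 + 17.33 + 0.380 = 151.84 m.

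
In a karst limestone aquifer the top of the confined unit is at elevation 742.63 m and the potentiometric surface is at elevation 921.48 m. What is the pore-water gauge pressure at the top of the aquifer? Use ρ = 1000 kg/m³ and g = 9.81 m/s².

Pressure head at the aquifer top: ψ = h − z = 921.48 − 742.63 = 178.85 m.
P = ρgψ = 1000 × 9.81 × 178.85 = 1754519 Pa ≈ 1750 kPa.

P ≈ 1750 kPa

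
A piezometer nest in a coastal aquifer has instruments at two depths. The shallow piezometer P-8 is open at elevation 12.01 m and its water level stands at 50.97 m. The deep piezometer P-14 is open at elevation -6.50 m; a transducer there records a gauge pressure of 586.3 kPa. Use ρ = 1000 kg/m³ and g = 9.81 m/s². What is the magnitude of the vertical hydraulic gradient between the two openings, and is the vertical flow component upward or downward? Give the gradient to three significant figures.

Total head at P-8: h = 50.97 m (water level in the standpipe).
Pressure head at P-14: ψ = P/(ρg) = 586.3×1000 / (1000 × 9.81) = 59.77 m.
Total head at P-14: h = z + ψ = -6.50 + 59.77 = 53.27 m.
Δh = h(P-8) − h(P-14) = 50.97 − 53.27 = -2.30 m.
Vertical separation Δz = 12.01 − (-6.50) = 18.51 m.
|i_v| = |Δh| / Δz = 2.30 / 18.51 = 0.124.
Head is higher in the deep piezometer, so vertical flow is upward (discharge condition).

|i_v| ≈ 0.124; vertical flow is upward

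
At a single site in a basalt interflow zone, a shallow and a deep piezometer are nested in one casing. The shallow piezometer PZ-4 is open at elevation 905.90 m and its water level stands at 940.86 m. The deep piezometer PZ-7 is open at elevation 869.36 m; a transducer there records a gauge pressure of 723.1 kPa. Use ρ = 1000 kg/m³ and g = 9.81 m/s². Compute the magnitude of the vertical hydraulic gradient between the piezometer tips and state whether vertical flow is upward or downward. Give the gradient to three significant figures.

|i_v| ≈ 0.0605; vertical flow is upward

Total head at PZ-4: h = 940.86 m (water level in the standpipe).
Pressure head at PZ-7: ψ = P/(ρg) = 723.1×1000 / (1000 × 9.81) = 73.71 m.
Total head at PZ-7: h = z + ψ = 869.36 + 73.71 = 943.07 m.
Δh = h(PZ-4) − h(PZ-7) = 940.86 − 943.07 = -2.21 m.
Vertical separation Δz = 905.90 − 869.36 = 36.54 m.
|i_v| = |Δh| / Δz = 2.21 / 36.54 = 0.0605.
Head is higher in the deep piezometer, so vertical flow is upward (discharge condition).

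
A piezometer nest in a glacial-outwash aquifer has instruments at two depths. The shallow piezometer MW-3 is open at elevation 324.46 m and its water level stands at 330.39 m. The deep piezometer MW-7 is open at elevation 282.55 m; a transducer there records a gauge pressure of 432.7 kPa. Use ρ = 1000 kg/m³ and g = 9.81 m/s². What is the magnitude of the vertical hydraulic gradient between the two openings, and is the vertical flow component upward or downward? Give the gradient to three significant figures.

|i_v| ≈ 0.0890; vertical flow is downward

Total head at MW-3: h = 330.39 m (water level in the standpipe).
Pressure head at MW-7: ψ = P/(ρg) = 432.7×1000 / (1000 × 9.81) = 44.11 m.
Total head at MW-7: h = z + ψ = 282.55 + 44.11 = 326.66 m.
Δh = h(MW-3) − h(MW-7) = 330.39 − 326.66 = 3.73 m.
Vertical separation Δz = 324.46 − 282.55 = 41.91 m.
|i_v| = |Δh| / Δz = 3.73 / 41.91 = 0.0890.
Head is higher in the shallow piezometer, so vertical flow is downward (recharge condition).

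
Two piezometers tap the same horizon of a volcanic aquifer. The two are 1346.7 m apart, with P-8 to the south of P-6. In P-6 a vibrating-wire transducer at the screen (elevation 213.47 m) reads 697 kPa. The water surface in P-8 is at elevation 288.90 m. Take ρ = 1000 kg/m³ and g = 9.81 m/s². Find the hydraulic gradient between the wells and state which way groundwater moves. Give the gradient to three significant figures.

Pressure head at P-6: ψ = P/(ρg) = 697×1000 / (1000 × 9.81) = 71.05 m.
Total head at P-6: h = z + ψ = 213.47 + 71.05 = 284.52 m.
Total head at P-8: h = 288.90 m (water level in the piezometer is the total head).
Head difference: h(P-6) − h(P-8) = 284.52 − 288.90 = -4.38 m.
Hydraulic gradient: i = |Δh| / L = 4.38 / 1346.7 = 0.00325.
Flow is from higher to lower head: from P-8 toward P-6, i.e. toward the north.

i ≈ 0.00325; groundwater flows toward the north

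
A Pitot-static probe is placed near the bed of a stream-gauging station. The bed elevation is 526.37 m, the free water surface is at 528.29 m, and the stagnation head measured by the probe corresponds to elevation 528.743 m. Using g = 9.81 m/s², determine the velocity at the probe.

v ≈ 2.98 m/s

Near the bed, under hydrostatic conditions, the piezometric head (z + ψ) equals the free-surface elevation, 528.29 m.
Velocity head = total − piezometric = 528.743 − 528.29 = 0.453 m.
v = √(2g·h_v) = √(2 × 9.81 × 0.453) = 2.98 m/s.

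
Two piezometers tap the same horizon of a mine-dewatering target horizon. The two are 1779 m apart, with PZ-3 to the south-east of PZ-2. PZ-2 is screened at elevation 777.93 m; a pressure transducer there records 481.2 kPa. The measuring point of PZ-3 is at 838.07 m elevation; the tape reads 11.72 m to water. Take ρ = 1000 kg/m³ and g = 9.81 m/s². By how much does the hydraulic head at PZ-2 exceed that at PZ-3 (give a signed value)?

Δh ≈ 0.63 m

Pressure head at PZ-2: ψ = P/(ρg) = 481.2×1000 / (1000 × 9.81) = 49.05 m.
Total head at PZ-2: h = z + ψ = 777.93 + 49.05 = 826.98 m.
Total head at PZ-3: h = 838.07 − 11.72 = 826.35 m.
Head difference: h(PZ-2) − h(PZ-3) = 826.98 − 826.35 = 0.63 m.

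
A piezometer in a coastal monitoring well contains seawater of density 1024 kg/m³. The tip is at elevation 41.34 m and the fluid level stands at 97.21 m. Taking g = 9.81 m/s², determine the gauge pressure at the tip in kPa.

Pressure head ψ = h − z = 97.21 − 41.34 = 55.87 m.
P = ρgψ = 1024 × 9.81 × 55.87 = 561239 Pa ≈ 561 kPa.

P ≈ 561 kPa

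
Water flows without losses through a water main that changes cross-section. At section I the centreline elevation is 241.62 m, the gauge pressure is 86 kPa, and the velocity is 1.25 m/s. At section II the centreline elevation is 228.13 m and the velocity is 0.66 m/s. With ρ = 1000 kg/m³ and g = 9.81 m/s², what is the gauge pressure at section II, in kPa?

P₂ ≈ 219 kPa

Pressure head at I: ψ₁ = P₁/(ρg) = 86×1000 / (1000 × 9.81) = 8.77 m.
Velocity heads: v₁²/2g = 1.25²/19.62 = 0.080 m; v₂²/2g = 0.66²/19.62 = 0.022 m.
Total head H = z₁ + ψ₁ + v₁²/2g = 241.62 + 8.77 + 0.080 = 250.47 m.
ψ₂ = H − z₂ − v₂²/2g = 250.47 − 228.13 − 0.022 = 22.32 m.
P₂ = ρgψ₂ = 1000 × 9.81 × 22.32 ≈ 219 kPa.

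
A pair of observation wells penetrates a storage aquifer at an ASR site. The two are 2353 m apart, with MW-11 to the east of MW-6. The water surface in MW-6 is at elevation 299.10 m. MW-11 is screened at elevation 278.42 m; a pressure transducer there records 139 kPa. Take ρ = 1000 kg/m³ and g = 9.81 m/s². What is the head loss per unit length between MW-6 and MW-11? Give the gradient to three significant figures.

Total head at MW-6: h = 299.10 m (water level in the piezometer is the total head).
Pressure head at MW-11: ψ = P/(ρg) = 139×1000 / (1000 × 9.81) = 14.17 m.
Total head at MW-11: h = z + ψ = 278.42 + 14.17 = 292.59 m.
Head difference: h(MW-6) − h(MW-11) = 299.10 − 292.59 = 6.51 m.
Hydraulic gradient: i = |Δh| / L = 6.51 / 2353 = 0.00277.

i ≈ 0.00277 m/m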